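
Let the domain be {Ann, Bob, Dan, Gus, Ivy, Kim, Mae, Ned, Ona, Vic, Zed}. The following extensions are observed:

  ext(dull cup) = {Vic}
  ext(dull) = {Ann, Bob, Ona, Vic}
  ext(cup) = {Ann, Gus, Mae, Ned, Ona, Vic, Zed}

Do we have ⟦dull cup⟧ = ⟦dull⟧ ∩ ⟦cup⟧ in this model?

⟦dull⟧ ∩ ⟦cup⟧ = {Ann, Bob, Ona, Vic} ∩ {Ann, Gus, Mae, Ned, Ona, Vic, Zed} = {Ann, Ona, Vic}
Observed ⟦dull cup⟧ = {Vic}.
These differ, so the modifier is not intersective in this model.

no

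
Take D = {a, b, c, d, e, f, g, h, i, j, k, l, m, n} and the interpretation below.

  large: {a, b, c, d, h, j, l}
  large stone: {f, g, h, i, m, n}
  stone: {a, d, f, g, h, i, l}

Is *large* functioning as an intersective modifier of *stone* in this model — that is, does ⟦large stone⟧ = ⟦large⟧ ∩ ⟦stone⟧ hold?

no

⟦large⟧ ∩ ⟦stone⟧ = {a, b, c, d, h, j, l} ∩ {a, d, f, g, h, i, l} = {a, d, h, l}
Observed ⟦large stone⟧ = {f, g, h, i, m, n}.
These differ, so the modifier is not intersective in this model.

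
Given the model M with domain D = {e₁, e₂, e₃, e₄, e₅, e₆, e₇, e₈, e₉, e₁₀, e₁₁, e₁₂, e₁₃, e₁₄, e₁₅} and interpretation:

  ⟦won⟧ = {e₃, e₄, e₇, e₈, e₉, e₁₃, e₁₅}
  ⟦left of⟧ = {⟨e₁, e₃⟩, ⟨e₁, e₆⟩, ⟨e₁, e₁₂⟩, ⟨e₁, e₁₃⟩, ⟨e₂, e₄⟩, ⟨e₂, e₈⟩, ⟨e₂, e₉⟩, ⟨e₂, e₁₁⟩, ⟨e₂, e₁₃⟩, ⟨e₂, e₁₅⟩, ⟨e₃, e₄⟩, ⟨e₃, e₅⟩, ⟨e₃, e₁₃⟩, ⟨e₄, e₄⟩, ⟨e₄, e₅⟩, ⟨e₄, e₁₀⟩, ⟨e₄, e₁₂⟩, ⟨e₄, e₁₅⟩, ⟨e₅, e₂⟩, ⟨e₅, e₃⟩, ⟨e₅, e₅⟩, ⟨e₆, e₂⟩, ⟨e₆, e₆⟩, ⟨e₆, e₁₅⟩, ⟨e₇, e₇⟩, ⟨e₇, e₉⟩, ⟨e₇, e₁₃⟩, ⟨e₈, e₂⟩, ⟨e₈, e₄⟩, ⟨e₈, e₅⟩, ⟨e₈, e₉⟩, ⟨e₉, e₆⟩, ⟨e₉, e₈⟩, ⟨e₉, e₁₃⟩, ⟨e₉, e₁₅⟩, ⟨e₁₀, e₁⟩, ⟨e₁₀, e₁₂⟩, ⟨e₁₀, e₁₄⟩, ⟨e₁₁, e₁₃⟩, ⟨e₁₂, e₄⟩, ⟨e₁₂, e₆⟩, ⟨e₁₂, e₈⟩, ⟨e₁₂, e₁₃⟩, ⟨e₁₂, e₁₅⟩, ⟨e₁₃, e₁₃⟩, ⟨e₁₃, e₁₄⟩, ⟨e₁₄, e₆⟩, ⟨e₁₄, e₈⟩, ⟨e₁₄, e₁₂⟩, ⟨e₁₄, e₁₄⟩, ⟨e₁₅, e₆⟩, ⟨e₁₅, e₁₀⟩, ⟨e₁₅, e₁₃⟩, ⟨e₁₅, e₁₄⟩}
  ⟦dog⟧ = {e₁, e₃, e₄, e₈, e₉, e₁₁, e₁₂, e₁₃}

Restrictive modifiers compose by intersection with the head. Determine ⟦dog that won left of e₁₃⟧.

{e₃, e₉, e₁₃}

⟦that won⟧ = ⟦won⟧ = {e₃, e₄, e₇, e₈, e₉, e₁₃, e₁₅}
⟦left of e₁₃⟧ = {x : ⟨x, e₁₃⟩ ∈ ⟦left of⟧} = {e₁, e₂, e₃, e₇, e₉, e₁₁, e₁₂, e₁₃, e₁₅}
⟦dog⟧ = {e₁, e₃, e₄, e₈, e₉, e₁₁, e₁₂, e₁₃}
… ∩ ⟦that won⟧ = {e₁, e₃, e₄, e₈, e₉, e₁₁, e₁₂, e₁₃} ∩ {e₃, e₄, e₇, e₈, e₉, e₁₃, e₁₅} = {e₃, e₄, e₈, e₉, e₁₃}
… ∩ ⟦left of e₁₃⟧ = {e₃, e₄, e₈, e₉, e₁₃} ∩ {e₁, e₂, e₃, e₇, e₉, e₁₁, e₁₂, e₁₃, e₁₅} = {e₃, e₉, e₁₃}
So ⟦dog that won left of e₁₃⟧ = {e₃, e₉, e₁₃}.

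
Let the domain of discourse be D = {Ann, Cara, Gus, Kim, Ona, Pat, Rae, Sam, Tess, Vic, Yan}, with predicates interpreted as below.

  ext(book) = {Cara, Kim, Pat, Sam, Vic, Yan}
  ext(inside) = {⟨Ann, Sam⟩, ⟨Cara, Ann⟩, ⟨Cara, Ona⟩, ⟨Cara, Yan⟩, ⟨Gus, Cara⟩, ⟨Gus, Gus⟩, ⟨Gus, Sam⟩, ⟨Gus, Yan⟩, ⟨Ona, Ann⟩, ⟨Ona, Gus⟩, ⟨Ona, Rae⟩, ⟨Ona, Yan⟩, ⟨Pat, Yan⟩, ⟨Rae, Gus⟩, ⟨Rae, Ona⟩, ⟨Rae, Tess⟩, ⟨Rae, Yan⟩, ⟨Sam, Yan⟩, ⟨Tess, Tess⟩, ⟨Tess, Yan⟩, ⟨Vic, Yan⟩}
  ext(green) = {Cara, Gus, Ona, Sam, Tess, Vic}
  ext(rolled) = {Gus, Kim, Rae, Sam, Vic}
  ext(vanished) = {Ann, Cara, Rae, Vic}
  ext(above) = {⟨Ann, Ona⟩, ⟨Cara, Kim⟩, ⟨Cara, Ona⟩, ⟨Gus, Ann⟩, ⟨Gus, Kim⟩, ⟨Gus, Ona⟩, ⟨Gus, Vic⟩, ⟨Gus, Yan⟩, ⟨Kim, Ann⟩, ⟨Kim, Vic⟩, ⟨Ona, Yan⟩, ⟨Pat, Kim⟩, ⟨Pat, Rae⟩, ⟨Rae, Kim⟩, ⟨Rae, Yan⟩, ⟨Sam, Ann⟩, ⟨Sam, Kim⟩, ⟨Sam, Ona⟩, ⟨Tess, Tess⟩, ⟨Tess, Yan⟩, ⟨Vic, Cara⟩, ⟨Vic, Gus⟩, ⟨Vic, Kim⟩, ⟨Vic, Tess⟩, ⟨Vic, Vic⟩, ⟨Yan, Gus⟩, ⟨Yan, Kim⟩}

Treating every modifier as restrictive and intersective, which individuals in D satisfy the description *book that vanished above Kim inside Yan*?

{Cara, Vic}

⟦that vanished⟧ = ⟦vanished⟧ = {Ann, Cara, Rae, Vic}
⟦above Kim⟧ = {x : ⟨x, Kim⟩ ∈ ⟦above⟧} = {Cara, Gus, Pat, Rae, Sam, Vic, Yan}
⟦inside Yan⟧ = {x : ⟨x, Yan⟩ ∈ ⟦inside⟧} = {Cara, Gus, Ona, Pat, Rae, Sam, Tess, Vic}
⟦book⟧ = {Cara, Kim, Pat, Sam, Vic, Yan}
… ∩ ⟦that vanished⟧ = {Cara, Kim, Pat, Sam, Vic, Yan} ∩ {Ann, Cara, Rae, Vic} = {Cara, Vic}
… ∩ ⟦above Kim⟧ = {Cara, Vic} ∩ {Cara, Gus, Pat, Rae, Sam, Vic, Yan} = {Cara, Vic}
… ∩ ⟦inside Yan⟧ = {Cara, Vic} ∩ {Cara, Gus, Ona, Pat, Rae, Sam, Tess, Vic} = {Cara, Vic}
So ⟦book that vanished above Kim inside Yan⟧ = {Cara, Vic}.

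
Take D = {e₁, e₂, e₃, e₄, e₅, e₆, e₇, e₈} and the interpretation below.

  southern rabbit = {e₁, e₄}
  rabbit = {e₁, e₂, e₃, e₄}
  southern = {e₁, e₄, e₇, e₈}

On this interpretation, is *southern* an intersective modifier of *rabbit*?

yes

⟦southern⟧ ∩ ⟦rabbit⟧ = {e₁, e₄, e₇, e₈} ∩ {e₁, e₂, e₃, e₄} = {e₁, e₄}
Observed ⟦southern rabbit⟧ = {e₁, e₄}.
These coincide, so the modifier is intersective here.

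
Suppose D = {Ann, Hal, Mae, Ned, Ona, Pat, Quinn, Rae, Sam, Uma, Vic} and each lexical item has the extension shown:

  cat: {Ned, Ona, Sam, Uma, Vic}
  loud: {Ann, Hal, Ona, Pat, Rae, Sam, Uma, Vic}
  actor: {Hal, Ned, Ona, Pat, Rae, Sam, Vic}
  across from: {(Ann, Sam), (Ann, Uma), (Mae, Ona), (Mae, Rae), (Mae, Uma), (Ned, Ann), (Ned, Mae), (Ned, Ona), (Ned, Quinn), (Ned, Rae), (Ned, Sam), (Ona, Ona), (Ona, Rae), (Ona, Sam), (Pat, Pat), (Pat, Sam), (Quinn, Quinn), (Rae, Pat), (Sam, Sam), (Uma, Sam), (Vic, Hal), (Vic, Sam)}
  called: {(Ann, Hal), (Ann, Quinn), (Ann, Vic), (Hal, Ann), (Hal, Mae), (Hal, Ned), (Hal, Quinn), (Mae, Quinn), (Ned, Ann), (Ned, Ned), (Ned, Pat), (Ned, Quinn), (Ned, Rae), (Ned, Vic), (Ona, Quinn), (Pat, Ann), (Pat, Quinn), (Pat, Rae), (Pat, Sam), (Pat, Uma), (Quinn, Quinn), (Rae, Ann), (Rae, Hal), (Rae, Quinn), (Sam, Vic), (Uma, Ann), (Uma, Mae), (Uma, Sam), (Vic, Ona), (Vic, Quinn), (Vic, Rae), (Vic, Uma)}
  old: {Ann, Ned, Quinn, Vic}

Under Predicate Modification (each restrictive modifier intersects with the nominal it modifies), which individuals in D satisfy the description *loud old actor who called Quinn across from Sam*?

{Vic}

⟦who called Quinn⟧ = {x : ⟨x, Quinn⟩ ∈ ⟦called⟧} = {Ann, Hal, Mae, Ned, Ona, Pat, Quinn, Rae, Vic}
⟦across from Sam⟧ = {x : ⟨x, Sam⟩ ∈ ⟦across from⟧} = {Ann, Ned, Ona, Pat, Sam, Uma, Vic}
⟦actor⟧ = {Hal, Ned, Ona, Pat, Rae, Sam, Vic}
… ∩ ⟦who called Quinn⟧ = {Hal, Ned, Ona, Pat, Rae, Sam, Vic} ∩ {Ann, Hal, Mae, Ned, Ona, Pat, Quinn, Rae, Vic} = {Hal, Ned, Ona, Pat, Rae, Vic}
… ∩ ⟦across from Sam⟧ = {Hal, Ned, Ona, Pat, Rae, Vic} ∩ {Ann, Ned, Ona, Pat, Sam, Uma, Vic} = {Ned, Ona, Pat, Vic}
… ∩ ⟦loud⟧ = {Ned, Ona, Pat, Vic} ∩ {Ann, Hal, Ona, Pat, Rae, Sam, Uma, Vic} = {Ona, Pat, Vic}
… ∩ ⟦old⟧ = {Ona, Pat, Vic} ∩ {Ann, Ned, Quinn, Vic} = {Vic}
So ⟦loud old actor who called Quinn across from Sam⟧ = {Vic}.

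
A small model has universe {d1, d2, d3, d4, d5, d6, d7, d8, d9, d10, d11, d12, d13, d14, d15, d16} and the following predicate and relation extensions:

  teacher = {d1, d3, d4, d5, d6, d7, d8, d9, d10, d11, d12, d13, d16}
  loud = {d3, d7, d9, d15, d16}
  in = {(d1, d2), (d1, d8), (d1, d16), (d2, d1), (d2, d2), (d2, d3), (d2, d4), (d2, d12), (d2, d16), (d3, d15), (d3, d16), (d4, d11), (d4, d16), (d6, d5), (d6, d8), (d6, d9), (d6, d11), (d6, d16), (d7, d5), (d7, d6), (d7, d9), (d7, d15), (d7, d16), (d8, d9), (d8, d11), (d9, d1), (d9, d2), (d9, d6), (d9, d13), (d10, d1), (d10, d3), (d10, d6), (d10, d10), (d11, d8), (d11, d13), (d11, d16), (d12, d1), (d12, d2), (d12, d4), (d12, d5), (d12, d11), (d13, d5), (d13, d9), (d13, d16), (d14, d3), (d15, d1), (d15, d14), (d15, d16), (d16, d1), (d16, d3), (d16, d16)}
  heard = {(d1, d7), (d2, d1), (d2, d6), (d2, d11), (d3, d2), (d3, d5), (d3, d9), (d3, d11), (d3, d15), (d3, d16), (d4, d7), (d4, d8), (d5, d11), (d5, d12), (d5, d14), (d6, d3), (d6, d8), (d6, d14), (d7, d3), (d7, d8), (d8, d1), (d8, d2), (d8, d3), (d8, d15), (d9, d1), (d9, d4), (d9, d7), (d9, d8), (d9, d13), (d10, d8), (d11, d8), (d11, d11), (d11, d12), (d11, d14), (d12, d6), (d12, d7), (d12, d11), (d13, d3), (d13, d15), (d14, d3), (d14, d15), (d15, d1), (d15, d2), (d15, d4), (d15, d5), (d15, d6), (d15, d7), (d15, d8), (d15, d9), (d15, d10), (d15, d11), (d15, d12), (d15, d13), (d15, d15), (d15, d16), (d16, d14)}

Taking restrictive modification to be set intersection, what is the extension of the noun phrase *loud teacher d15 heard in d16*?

{d7, d16}

⟦d15 heard⟧ = {x : ⟨d15, x⟩ ∈ ⟦heard⟧} = {d1, d2, d4, d5, d6, d7, d8, d9, d10, d11, d12, d13, d15, d16}
⟦in d16⟧ = {x : ⟨x, d16⟩ ∈ ⟦in⟧} = {d1, d2, d3, d4, d6, d7, d11, d13, d15, d16}
⟦teacher⟧ = {d1, d3, d4, d5, d6, d7, d8, d9, d10, d11, d12, d13, d16}
… ∩ ⟦d15 heard⟧ = {d1, d3, d4, d5, d6, d7, d8, d9, d10, d11, d12, d13, d16} ∩ {d1, d2, d4, d5, d6, d7, d8, d9, d10, d11, d12, d13, d15, d16} = {d1, d4, d5, d6, d7, d8, d9, d10, d11, d12, d13, d16}
… ∩ ⟦in d16⟧ = {d1, d4, d5, d6, d7, d8, d9, d10, d11, d12, d13, d16} ∩ {d1, d2, d3, d4, d6, d7, d11, d13, d15, d16} = {d1, d4, d6, d7, d11, d13, d16}
… ∩ ⟦loud⟧ = {d1, d4, d6, d7, d11, d13, d16} ∩ {d3, d7, d9, d15, d16} = {d7, d16}
So ⟦loud teacher d15 heard in d16⟧ = {d7, d16}.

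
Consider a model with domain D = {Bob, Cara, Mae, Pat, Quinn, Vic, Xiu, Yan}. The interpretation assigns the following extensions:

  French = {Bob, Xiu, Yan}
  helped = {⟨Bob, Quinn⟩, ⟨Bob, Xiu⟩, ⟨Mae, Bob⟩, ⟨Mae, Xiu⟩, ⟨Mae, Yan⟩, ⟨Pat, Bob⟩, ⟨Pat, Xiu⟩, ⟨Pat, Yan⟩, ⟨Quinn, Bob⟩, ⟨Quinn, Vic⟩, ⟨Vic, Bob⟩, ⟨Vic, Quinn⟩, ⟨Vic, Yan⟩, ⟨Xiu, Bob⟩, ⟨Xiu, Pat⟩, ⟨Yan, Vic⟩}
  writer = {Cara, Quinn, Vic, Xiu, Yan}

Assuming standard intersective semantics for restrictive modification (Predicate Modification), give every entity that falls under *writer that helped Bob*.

⟦that helped Bob⟧ = {x : ⟨x, Bob⟩ ∈ ⟦helped⟧} = {Mae, Pat, Quinn, Vic, Xiu}
⟦writer⟧ = {Cara, Quinn, Vic, Xiu, Yan}
… ∩ ⟦that helped Bob⟧ = {Cara, Quinn, Vic, Xiu, Yan} ∩ {Mae, Pat, Quinn, Vic, Xiu} = {Quinn, Vic, Xiu}
So ⟦writer that helped Bob⟧ = {Quinn, Vic, Xiu}.

{Quinn, Vic, Xiu}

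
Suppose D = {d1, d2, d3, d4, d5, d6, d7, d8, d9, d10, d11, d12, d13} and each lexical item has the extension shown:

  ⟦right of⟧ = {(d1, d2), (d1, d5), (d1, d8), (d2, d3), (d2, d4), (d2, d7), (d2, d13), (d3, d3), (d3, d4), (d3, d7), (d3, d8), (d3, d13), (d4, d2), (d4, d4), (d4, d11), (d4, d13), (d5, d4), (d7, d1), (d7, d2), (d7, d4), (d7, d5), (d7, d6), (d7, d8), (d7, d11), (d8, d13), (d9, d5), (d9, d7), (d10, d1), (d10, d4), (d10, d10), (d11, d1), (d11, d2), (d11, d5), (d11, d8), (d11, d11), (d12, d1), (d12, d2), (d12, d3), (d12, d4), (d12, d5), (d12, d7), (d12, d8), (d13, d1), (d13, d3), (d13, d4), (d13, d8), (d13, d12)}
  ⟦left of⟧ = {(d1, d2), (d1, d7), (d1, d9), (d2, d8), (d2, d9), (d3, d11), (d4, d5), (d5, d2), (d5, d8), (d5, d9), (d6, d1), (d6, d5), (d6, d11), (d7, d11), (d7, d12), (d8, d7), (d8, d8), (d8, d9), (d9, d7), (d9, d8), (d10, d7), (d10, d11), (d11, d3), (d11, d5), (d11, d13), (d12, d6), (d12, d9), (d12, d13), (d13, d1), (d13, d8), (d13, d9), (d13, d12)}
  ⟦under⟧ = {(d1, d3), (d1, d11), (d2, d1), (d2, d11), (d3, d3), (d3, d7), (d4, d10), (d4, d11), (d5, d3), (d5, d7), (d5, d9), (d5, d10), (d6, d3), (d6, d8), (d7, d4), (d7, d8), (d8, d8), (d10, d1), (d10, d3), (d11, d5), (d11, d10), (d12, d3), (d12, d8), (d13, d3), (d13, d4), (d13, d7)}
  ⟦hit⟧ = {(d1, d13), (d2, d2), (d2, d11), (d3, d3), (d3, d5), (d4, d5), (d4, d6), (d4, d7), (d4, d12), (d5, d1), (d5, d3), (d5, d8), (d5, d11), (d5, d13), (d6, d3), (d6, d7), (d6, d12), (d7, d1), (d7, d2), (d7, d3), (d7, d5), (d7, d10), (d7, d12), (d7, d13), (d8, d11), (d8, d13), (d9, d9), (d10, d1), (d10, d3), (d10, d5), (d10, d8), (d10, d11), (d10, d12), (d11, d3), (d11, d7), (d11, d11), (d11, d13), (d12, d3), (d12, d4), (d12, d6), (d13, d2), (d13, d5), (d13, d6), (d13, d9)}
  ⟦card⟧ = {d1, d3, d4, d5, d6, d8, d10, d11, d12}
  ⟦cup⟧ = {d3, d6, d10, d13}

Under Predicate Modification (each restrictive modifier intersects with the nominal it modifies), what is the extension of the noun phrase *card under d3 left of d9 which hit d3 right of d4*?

⟦under d3⟧ = {x : ⟨x, d3⟩ ∈ ⟦under⟧} = {d1, d3, d5, d6, d10, d12, d13}
⟦left of d9⟧ = {x : ⟨x, d9⟩ ∈ ⟦left of⟧} = {d1, d2, d5, d8, d12, d13}
⟦which hit d3⟧ = {x : ⟨x, d3⟩ ∈ ⟦hit⟧} = {d3, d5, d6, d7, d10, d11, d12}
⟦right of d4⟧ = {x : ⟨x, d4⟩ ∈ ⟦right of⟧} = {d2, d3, d4, d5, d7, d10, d12, d13}
⟦card⟧ = {d1, d3, d4, d5, d6, d8, d10, d11, d12}
… ∩ ⟦under d3⟧ = {d1, d3, d4, d5, d6, d8, d10, d11, d12} ∩ {d1, d3, d5, d6, d10, d12, d13} = {d1, d3, d5, d6, d10, d12}
… ∩ ⟦left of d9⟧ = {d1, d3, d5, d6, d10, d12} ∩ {d1, d2, d5, d8, d12, d13} = {d1, d5, d12}
… ∩ ⟦which hit d3⟧ = {d1, d5, d12} ∩ {d3, d5, d6, d7, d10, d11, d12} = {d5, d12}
… ∩ ⟦right of d4⟧ = {d5, d12} ∩ {d2, d3, d4, d5, d7, d10, d12, d13} = {d5, d12}
So ⟦card under d3 left of d9 which hit d3 right of d4⟧ = {d5, d12}.

{d5, d12}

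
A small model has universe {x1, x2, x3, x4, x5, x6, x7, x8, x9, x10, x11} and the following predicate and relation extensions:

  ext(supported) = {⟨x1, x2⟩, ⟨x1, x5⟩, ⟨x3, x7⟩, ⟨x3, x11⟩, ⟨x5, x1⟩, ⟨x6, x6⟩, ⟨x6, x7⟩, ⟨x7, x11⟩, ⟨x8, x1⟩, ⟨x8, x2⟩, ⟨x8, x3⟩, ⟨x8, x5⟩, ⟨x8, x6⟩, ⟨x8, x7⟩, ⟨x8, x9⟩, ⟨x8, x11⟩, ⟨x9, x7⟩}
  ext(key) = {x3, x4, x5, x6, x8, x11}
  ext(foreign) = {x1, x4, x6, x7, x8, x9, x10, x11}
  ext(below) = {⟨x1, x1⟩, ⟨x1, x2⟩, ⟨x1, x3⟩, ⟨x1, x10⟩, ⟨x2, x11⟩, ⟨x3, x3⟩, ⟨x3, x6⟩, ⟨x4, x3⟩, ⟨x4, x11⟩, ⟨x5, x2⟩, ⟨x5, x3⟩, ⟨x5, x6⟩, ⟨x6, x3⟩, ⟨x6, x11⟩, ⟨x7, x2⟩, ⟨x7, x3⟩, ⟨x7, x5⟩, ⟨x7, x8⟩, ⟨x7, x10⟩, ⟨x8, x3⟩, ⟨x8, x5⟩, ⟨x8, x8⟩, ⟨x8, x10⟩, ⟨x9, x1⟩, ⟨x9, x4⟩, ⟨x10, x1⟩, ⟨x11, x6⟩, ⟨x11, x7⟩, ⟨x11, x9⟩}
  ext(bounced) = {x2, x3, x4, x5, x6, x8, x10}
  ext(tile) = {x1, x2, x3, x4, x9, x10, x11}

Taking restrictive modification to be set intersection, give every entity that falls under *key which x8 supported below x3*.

{x3, x5, x6}

⟦which x8 supported⟧ = {x : ⟨x8, x⟩ ∈ ⟦supported⟧} = {x1, x2, x3, x5, x6, x7, x9, x11}
⟦below x3⟧ = {x : ⟨x, x3⟩ ∈ ⟦below⟧} = {x1, x3, x4, x5, x6, x7, x8}
⟦key⟧ = {x3, x4, x5, x6, x8, x11}
… ∩ ⟦which x8 supported⟧ = {x3, x4, x5, x6, x8, x11} ∩ {x1, x2, x3, x5, x6, x7, x9, x11} = {x3, x5, x6, x11}
… ∩ ⟦below x3⟧ = {x3, x5, x6, x11} ∩ {x1, x3, x4, x5, x6, x7, x8} = {x3, x5, x6}
So ⟦key which x8 supported below x3⟧ = {x3, x5, x6}.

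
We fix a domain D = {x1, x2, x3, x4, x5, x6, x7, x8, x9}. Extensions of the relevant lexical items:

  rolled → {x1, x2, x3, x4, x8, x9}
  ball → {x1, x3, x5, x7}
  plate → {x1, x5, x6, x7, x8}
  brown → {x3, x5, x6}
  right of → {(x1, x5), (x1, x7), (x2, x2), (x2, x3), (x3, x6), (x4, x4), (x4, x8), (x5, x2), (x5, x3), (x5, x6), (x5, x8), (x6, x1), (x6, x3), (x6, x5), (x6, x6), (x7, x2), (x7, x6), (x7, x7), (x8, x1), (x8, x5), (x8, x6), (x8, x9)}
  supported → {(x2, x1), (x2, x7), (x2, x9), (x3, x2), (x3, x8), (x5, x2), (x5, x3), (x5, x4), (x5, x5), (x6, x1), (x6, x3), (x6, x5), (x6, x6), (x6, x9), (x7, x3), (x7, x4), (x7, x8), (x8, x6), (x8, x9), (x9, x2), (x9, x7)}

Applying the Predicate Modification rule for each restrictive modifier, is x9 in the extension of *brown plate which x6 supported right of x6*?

no

⟦which x6 supported⟧ = {x : ⟨x6, x⟩ ∈ ⟦supported⟧} = {x1, x3, x5, x6, x9}
⟦right of x6⟧ = {x : ⟨x, x6⟩ ∈ ⟦right of⟧} = {x3, x5, x6, x7, x8}
⟦plate⟧ = {x1, x5, x6, x7, x8}
… ∩ ⟦which x6 supported⟧ = {x1, x5, x6, x7, x8} ∩ {x1, x3, x5, x6, x9} = {x1, x5, x6}
… ∩ ⟦right of x6⟧ = {x1, x5, x6} ∩ {x3, x5, x6, x7, x8} = {x5, x6}
… ∩ ⟦brown⟧ = {x5, x6} ∩ {x3, x5, x6} = {x5, x6}
⟦brown plate which x6 supported right of x6⟧ = {x5, x6}; x9 ∉ this set.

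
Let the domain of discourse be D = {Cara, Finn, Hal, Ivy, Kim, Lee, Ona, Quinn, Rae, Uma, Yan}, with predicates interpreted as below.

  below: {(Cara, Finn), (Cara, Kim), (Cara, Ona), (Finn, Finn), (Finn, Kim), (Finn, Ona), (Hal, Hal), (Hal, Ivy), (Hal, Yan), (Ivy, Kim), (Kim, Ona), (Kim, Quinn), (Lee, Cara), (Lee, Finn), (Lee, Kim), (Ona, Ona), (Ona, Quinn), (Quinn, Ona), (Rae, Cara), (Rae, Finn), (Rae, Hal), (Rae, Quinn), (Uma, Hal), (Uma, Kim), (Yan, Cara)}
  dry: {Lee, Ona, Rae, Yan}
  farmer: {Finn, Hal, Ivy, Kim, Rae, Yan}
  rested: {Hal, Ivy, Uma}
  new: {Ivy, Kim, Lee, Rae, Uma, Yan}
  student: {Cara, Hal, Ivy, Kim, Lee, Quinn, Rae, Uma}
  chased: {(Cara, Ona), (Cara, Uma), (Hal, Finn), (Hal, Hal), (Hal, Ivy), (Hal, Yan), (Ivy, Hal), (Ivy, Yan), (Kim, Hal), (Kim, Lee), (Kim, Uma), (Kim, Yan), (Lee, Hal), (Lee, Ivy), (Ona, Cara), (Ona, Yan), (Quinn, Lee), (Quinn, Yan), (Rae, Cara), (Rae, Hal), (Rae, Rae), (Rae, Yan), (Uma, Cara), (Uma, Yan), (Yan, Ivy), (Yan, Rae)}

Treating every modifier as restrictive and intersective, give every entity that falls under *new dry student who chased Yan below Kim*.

⟦who chased Yan⟧ = {x : ⟨x, Yan⟩ ∈ ⟦chased⟧} = {Hal, Ivy, Kim, Ona, Quinn, Rae, Uma}
⟦below Kim⟧ = {x : ⟨x, Kim⟩ ∈ ⟦below⟧} = {Cara, Finn, Ivy, Lee, Uma}
⟦student⟧ = {Cara, Hal, Ivy, Kim, Lee, Quinn, Rae, Uma}
… ∩ ⟦who chased Yan⟧ = {Cara, Hal, Ivy, Kim, Lee, Quinn, Rae, Uma} ∩ {Hal, Ivy, Kim, Ona, Quinn, Rae, Uma} = {Hal, Ivy, Kim, Quinn, Rae, Uma}
… ∩ ⟦below Kim⟧ = {Hal, Ivy, Kim, Quinn, Rae, Uma} ∩ {Cara, Finn, Ivy, Lee, Uma} = {Ivy, Uma}
… ∩ ⟦new⟧ = {Ivy, Uma} ∩ {Ivy, Kim, Lee, Rae, Uma, Yan} = {Ivy, Uma}
… ∩ ⟦dry⟧ = {Ivy, Uma} ∩ {Lee, Ona, Rae, Yan} = ∅
So ⟦new dry student who chased Yan below Kim⟧ = { }.

{ }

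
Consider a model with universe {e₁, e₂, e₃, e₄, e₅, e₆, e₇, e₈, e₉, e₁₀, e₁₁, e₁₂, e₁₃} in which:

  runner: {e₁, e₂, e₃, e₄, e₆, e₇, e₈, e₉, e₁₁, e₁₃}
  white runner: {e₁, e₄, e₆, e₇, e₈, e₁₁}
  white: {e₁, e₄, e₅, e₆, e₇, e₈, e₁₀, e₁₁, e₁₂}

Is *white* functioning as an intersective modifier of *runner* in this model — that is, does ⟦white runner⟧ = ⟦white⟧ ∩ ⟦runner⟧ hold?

⟦white⟧ ∩ ⟦runner⟧ = {e₁, e₄, e₅, e₆, e₇, e₈, e₁₀, e₁₁, e₁₂} ∩ {e₁, e₂, e₃, e₄, e₆, e₇, e₈, e₉, e₁₁, e₁₃} = {e₁, e₄, e₆, e₇, e₈, e₁₁}
Observed ⟦white runner⟧ = {e₁, e₄, e₆, e₇, e₈, e₁₁}.
These coincide, so the modifier is intersective here.

yes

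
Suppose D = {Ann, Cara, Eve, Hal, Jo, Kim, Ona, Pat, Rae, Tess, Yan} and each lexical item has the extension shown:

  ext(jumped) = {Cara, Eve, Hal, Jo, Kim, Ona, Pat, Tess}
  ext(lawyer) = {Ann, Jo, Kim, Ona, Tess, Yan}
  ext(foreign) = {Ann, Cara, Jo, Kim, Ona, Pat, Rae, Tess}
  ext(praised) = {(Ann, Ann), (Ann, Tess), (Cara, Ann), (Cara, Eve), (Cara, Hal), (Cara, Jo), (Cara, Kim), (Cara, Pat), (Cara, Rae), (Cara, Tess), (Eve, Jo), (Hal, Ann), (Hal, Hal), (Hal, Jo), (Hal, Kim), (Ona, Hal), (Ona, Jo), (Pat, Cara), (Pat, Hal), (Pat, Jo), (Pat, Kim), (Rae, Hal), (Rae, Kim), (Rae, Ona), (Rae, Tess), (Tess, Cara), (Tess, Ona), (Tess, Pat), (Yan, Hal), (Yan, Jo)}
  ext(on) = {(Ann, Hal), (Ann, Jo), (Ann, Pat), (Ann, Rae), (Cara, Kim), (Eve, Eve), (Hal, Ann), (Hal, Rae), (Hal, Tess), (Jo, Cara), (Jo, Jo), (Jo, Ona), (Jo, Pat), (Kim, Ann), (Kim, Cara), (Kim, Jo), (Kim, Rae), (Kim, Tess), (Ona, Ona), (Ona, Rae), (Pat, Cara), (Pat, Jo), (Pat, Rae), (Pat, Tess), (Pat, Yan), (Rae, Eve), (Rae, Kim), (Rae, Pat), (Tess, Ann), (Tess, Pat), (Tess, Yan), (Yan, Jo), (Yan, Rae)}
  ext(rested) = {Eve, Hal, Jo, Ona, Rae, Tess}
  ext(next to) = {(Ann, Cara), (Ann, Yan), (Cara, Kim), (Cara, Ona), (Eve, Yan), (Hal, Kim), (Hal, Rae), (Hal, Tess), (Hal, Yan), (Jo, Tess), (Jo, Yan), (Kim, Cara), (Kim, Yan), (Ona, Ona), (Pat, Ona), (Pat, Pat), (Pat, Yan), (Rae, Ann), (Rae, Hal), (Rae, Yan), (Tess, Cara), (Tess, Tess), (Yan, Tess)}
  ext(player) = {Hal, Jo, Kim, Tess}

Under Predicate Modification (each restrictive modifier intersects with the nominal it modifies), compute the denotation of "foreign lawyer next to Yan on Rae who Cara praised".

{Ann, Kim}

⟦next to Yan⟧ = {x : ⟨x, Yan⟩ ∈ ⟦next to⟧} = {Ann, Eve, Hal, Jo, Kim, Pat, Rae}
⟦on Rae⟧ = {x : ⟨x, Rae⟩ ∈ ⟦on⟧} = {Ann, Hal, Kim, Ona, Pat, Yan}
⟦who Cara praised⟧ = {x : ⟨Cara, x⟩ ∈ ⟦praised⟧} = {Ann, Eve, Hal, Jo, Kim, Pat, Rae, Tess}
⟦lawyer⟧ = {Ann, Jo, Kim, Ona, Tess, Yan}
… ∩ ⟦next to Yan⟧ = {Ann, Jo, Kim, Ona, Tess, Yan} ∩ {Ann, Eve, Hal, Jo, Kim, Pat, Rae} = {Ann, Jo, Kim}
… ∩ ⟦on Rae⟧ = {Ann, Jo, Kim} ∩ {Ann, Hal, Kim, Ona, Pat, Yan} = {Ann, Kim}
… ∩ ⟦who Cara praised⟧ = {Ann, Kim} ∩ {Ann, Eve, Hal, Jo, Kim, Pat, Rae, Tess} = {Ann, Kim}
… ∩ ⟦foreign⟧ = {Ann, Kim} ∩ {Ann, Cara, Jo, Kim, Ona, Pat, Rae, Tess} = {Ann, Kim}
So ⟦foreign lawyer next to Yan on Rae who Cara praised⟧ = {Ann, Kim}.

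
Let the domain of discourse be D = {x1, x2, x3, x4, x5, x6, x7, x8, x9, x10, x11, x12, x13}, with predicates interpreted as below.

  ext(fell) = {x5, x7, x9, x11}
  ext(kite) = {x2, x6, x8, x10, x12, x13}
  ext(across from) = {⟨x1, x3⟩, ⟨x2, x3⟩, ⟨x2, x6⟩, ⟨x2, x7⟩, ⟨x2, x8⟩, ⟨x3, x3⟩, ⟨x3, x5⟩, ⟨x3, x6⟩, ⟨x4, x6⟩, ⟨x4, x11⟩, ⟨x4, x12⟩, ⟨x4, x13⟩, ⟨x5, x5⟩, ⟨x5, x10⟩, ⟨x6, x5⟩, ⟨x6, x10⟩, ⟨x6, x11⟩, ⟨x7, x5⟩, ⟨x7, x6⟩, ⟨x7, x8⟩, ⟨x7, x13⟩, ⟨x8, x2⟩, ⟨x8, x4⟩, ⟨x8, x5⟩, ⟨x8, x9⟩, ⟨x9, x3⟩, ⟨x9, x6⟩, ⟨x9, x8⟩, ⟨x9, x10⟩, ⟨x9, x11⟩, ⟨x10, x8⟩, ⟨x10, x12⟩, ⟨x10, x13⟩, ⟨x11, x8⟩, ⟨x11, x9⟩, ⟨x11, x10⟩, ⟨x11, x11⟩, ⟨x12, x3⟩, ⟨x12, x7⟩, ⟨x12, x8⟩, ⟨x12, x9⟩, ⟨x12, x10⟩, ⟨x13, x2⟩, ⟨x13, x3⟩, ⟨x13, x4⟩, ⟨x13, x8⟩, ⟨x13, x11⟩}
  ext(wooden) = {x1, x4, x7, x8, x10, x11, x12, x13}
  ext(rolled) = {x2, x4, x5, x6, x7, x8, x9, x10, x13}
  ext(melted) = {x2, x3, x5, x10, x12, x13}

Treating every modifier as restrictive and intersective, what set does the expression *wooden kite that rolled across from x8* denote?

⟦that rolled⟧ = ⟦rolled⟧ = {x2, x4, x5, x6, x7, x8, x9, x10, x13}
⟦across from x8⟧ = {x : ⟨x, x8⟩ ∈ ⟦across from⟧} = {x2, x7, x9, x10, x11, x12, x13}
⟦kite⟧ = {x2, x6, x8, x10, x12, x13}
… ∩ ⟦that rolled⟧ = {x2, x6, x8, x10, x12, x13} ∩ {x2, x4, x5, x6, x7, x8, x9, x10, x13} = {x2, x6, x8, x10, x13}
… ∩ ⟦across from x8⟧ = {x2, x6, x8, x10, x13} ∩ {x2, x7, x9, x10, x11, x12, x13} = {x2, x10, x13}
… ∩ ⟦wooden⟧ = {x2, x10, x13} ∩ {x1, x4, x7, x8, x10, x11, x12, x13} = {x10, x13}
So ⟦wooden kite that rolled across from x8⟧ = {x10, x13}.

{x10, x13}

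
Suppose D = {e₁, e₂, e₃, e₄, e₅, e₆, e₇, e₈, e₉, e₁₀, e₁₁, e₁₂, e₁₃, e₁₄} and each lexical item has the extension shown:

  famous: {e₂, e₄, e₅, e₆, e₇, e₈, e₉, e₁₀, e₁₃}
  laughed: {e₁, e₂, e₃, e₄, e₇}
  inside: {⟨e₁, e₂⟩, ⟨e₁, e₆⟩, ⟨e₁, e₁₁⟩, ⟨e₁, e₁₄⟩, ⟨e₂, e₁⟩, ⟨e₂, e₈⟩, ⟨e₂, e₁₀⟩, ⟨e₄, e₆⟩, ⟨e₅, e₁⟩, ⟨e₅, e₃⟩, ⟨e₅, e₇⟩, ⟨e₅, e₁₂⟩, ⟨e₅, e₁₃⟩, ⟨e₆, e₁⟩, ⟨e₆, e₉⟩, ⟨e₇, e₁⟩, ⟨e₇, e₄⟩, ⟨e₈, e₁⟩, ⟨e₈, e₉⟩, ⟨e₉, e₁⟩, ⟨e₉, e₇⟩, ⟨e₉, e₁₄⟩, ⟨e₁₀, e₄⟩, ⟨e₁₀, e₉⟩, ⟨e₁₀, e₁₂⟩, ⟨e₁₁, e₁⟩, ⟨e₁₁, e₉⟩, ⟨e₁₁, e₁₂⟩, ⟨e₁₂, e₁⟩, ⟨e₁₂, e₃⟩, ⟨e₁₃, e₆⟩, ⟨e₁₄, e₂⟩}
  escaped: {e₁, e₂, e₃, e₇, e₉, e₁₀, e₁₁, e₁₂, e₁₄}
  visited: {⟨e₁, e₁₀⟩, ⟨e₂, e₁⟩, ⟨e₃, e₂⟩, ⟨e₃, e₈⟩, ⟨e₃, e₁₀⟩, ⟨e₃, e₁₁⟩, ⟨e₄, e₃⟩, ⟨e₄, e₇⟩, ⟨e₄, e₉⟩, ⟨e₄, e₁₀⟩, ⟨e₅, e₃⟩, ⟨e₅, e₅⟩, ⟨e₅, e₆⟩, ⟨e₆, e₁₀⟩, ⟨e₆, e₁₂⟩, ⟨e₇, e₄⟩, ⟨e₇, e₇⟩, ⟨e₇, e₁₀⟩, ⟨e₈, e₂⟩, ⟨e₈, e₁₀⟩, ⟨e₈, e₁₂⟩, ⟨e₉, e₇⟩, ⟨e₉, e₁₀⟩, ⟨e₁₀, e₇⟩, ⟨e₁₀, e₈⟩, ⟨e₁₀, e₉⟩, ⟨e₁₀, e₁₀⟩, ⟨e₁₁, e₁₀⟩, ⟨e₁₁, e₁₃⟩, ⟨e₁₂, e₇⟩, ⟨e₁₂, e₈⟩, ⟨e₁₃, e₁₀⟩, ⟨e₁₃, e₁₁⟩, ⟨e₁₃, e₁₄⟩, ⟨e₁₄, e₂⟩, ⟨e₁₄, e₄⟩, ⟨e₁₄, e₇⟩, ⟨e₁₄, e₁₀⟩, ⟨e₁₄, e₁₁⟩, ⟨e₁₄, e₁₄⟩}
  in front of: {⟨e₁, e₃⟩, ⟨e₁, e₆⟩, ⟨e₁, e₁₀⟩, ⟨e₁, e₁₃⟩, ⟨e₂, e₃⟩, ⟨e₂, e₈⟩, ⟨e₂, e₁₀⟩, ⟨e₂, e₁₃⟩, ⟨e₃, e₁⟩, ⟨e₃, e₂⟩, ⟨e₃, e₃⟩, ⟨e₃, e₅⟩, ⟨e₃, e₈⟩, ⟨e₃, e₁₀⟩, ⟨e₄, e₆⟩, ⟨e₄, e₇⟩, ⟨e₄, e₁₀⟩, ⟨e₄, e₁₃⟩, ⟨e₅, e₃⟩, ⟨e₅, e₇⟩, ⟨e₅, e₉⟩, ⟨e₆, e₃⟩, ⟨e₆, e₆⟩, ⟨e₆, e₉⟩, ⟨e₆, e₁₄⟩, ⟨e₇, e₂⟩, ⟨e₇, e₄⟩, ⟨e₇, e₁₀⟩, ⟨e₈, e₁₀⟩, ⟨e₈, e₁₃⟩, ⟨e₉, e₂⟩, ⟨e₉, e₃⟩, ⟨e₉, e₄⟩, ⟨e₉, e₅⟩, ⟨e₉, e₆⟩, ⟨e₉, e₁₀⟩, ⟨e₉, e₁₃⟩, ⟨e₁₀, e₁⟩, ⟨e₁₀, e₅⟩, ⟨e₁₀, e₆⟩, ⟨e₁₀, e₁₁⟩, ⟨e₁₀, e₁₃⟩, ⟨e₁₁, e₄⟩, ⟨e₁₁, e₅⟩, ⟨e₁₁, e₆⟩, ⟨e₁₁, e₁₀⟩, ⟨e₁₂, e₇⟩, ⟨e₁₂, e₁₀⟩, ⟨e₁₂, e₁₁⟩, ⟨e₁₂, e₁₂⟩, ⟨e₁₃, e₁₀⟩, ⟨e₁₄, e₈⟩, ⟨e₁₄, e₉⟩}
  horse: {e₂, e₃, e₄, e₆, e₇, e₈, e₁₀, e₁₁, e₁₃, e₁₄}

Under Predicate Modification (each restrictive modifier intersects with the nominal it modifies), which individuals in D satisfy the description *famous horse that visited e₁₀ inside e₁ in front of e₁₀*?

{e₇, e₈}

⟦that visited e₁₀⟧ = {x : ⟨x, e₁₀⟩ ∈ ⟦visited⟧} = {e₁, e₃, e₄, e₆, e₇, e₈, e₉, e₁₀, e₁₁, e₁₃, e₁₄}
⟦inside e₁⟧ = {x : ⟨x, e₁⟩ ∈ ⟦inside⟧} = {e₂, e₅, e₆, e₇, e₈, e₉, e₁₁, e₁₂}
⟦in front of e₁₀⟧ = {x : ⟨x, e₁₀⟩ ∈ ⟦in front of⟧} = {e₁, e₂, e₃, e₄, e₇, e₈, e₉, e₁₁, e₁₂, e₁₃}
⟦horse⟧ = {e₂, e₃, e₄, e₆, e₇, e₈, e₁₀, e₁₁, e₁₃, e₁₄}
… ∩ ⟦that visited e₁₀⟧ = {e₂, e₃, e₄, e₆, e₇, e₈, e₁₀, e₁₁, e₁₃, e₁₄} ∩ {e₁, e₃, e₄, e₆, e₇, e₈, e₉, e₁₀, e₁₁, e₁₃, e₁₄} = {e₃, e₄, e₆, e₇, e₈, e₁₀, e₁₁, e₁₃, e₁₄}
… ∩ ⟦inside e₁⟧ = {e₃, e₄, e₆, e₇, e₈, e₁₀, e₁₁, e₁₃, e₁₄} ∩ {e₂, e₅, e₆, e₇, e₈, e₉, e₁₁, e₁₂} = {e₆, e₇, e₈, e₁₁}
… ∩ ⟦in front of e₁₀⟧ = {e₆, e₇, e₈, e₁₁} ∩ {e₁, e₂, e₃, e₄, e₇, e₈, e₉, e₁₁, e₁₂, e₁₃} = {e₇, e₈, e₁₁}
… ∩ ⟦famous⟧ = {e₇, e₈, e₁₁} ∩ {e₂, e₄, e₅, e₆, e₇, e₈, e₉, e₁₀, e₁₃} = {e₇, e₈}
So ⟦famous horse that visited e₁₀ inside e₁ in front of e₁₀⟧ = {e₇, e₈}.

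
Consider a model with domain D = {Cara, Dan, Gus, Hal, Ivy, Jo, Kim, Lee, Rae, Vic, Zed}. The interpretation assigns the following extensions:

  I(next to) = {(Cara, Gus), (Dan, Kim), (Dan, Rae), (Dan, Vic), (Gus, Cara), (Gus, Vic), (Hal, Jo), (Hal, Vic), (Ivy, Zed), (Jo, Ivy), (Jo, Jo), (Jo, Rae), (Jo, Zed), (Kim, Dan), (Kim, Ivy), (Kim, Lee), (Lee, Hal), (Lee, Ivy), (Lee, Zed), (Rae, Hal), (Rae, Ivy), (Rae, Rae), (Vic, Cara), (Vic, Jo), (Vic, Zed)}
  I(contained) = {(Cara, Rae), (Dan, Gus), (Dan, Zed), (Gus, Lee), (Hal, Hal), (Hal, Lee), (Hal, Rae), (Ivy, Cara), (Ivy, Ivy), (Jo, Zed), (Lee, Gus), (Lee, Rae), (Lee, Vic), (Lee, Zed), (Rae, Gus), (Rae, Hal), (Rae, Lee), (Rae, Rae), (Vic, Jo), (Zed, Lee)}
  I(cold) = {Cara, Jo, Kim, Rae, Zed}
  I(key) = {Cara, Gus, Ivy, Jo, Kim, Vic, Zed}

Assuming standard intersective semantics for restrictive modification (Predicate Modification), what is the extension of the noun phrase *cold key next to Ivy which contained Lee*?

{ }

⟦next to Ivy⟧ = {x : ⟨x, Ivy⟩ ∈ ⟦next to⟧} = {Jo, Kim, Lee, Rae}
⟦which contained Lee⟧ = {x : ⟨x, Lee⟩ ∈ ⟦contained⟧} = {Gus, Hal, Rae, Zed}
⟦key⟧ = {Cara, Gus, Ivy, Jo, Kim, Vic, Zed}
… ∩ ⟦next to Ivy⟧ = {Cara, Gus, Ivy, Jo, Kim, Vic, Zed} ∩ {Jo, Kim, Lee, Rae} = {Jo, Kim}
… ∩ ⟦which contained Lee⟧ = {Jo, Kim} ∩ {Gus, Hal, Rae, Zed} = ∅
… ∩ ⟦cold⟧ = ∅ ∩ {Cara, Jo, Kim, Rae, Zed} = ∅
So ⟦cold key next to Ivy which contained Lee⟧ = { }.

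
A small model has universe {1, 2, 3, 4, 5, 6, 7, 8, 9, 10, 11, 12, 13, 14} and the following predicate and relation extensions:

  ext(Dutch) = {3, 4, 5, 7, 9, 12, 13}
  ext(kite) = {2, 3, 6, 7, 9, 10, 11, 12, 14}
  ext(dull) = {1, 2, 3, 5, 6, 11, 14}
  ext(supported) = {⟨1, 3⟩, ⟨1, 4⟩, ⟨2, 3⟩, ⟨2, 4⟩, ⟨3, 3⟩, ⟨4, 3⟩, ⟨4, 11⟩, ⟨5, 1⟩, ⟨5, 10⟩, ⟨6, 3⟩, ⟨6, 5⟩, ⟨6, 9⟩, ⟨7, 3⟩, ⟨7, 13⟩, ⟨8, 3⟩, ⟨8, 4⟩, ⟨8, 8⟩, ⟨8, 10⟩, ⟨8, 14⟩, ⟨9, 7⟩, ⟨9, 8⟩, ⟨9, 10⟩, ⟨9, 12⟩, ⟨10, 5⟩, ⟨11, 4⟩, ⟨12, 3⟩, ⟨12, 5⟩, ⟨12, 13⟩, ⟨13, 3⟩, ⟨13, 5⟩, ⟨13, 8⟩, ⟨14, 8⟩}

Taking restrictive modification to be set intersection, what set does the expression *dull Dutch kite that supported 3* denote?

⟦that supported 3⟧ = {x : ⟨x, 3⟩ ∈ ⟦supported⟧} = {1, 2, 3, 4, 6, 7, 8, 12, 13}
⟦kite⟧ = {2, 3, 6, 7, 9, 10, 11, 12, 14}
… ∩ ⟦that supported 3⟧ = {2, 3, 6, 7, 9, 10, 11, 12, 14} ∩ {1, 2, 3, 4, 6, 7, 8, 12, 13} = {2, 3, 6, 7, 12}
… ∩ ⟦dull⟧ = {2, 3, 6, 7, 12} ∩ {1, 2, 3, 5, 6, 11, 14} = {2, 3, 6}
… ∩ ⟦Dutch⟧ = {2, 3, 6} ∩ {3, 4, 5, 7, 9, 12, 13} = {3}
So ⟦dull Dutch kite that supported 3⟧ = {3}.

{3}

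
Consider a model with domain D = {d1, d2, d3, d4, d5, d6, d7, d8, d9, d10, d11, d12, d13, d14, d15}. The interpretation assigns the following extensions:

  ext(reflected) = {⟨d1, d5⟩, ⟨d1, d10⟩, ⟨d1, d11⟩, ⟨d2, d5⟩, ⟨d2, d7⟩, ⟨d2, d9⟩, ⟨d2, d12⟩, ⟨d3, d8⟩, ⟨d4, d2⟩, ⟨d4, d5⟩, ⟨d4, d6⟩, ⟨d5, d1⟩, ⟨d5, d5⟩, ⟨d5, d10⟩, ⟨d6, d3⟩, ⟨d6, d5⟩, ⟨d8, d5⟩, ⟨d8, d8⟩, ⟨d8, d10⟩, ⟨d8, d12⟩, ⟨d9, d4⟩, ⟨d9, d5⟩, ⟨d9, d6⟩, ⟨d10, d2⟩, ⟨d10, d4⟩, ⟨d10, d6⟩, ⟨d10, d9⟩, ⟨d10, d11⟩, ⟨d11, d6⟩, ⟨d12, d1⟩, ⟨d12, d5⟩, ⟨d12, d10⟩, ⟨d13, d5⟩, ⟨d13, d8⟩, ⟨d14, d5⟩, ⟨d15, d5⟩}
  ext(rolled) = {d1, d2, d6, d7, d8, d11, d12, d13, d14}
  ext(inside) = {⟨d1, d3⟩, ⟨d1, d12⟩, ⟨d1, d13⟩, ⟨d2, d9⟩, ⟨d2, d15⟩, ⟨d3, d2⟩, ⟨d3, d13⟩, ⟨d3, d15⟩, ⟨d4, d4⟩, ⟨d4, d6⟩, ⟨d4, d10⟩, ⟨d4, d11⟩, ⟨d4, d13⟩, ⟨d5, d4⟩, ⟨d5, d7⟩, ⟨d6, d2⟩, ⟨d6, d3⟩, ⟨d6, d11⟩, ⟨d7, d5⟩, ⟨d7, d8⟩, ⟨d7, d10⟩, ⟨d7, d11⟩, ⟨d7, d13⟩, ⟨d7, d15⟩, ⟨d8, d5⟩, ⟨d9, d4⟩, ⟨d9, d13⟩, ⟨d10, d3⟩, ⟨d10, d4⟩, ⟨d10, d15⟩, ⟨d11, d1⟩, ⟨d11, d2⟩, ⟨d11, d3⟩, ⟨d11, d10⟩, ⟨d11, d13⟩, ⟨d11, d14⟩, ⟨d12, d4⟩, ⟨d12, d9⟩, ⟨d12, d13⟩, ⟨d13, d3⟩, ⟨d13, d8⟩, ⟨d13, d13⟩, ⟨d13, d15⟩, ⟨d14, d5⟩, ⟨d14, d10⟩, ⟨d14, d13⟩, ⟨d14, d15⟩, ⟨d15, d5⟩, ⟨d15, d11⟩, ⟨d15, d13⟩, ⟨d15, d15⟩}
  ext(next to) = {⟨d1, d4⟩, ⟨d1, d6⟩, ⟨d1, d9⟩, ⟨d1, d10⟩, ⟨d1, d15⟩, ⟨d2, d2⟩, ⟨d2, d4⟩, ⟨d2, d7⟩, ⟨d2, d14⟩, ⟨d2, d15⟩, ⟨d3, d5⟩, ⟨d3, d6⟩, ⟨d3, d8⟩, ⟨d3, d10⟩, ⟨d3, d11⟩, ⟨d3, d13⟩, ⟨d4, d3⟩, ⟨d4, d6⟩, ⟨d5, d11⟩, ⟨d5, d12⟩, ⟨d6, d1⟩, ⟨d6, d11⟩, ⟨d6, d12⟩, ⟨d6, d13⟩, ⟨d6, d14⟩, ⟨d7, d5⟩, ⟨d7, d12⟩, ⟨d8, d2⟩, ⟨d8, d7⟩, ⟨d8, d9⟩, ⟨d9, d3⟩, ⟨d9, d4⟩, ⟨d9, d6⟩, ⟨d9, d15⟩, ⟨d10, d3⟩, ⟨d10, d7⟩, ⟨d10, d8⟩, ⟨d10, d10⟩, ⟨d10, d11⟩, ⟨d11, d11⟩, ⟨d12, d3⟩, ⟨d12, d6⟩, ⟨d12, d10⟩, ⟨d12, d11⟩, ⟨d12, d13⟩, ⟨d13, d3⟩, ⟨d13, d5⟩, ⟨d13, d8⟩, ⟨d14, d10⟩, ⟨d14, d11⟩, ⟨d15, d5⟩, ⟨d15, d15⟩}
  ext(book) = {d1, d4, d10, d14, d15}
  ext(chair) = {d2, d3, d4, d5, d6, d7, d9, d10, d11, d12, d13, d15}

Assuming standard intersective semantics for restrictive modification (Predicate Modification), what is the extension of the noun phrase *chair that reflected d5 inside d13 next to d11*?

⟦that reflected d5⟧ = {x : ⟨x, d5⟩ ∈ ⟦reflected⟧} = {d1, d2, d4, d5, d6, d8, d9, d12, d13, d14, d15}
⟦inside d13⟧ = {x : ⟨x, d13⟩ ∈ ⟦inside⟧} = {d1, d3, d4, d7, d9, d11, d12, d13, d14, d15}
⟦next to d11⟧ = {x : ⟨x, d11⟩ ∈ ⟦next to⟧} = {d3, d5, d6, d10, d11, d12, d14}
⟦chair⟧ = {d2, d3, d4, d5, d6, d7, d9, d10, d11, d12, d13, d15}
… ∩ ⟦that reflected d5⟧ = {d2, d3, d4, d5, d6, d7, d9, d10, d11, d12, d13, d15} ∩ {d1, d2, d4, d5, d6, d8, d9, d12, d13, d14, d15} = {d2, d4, d5, d6, d9, d12, d13, d15}
… ∩ ⟦inside d13⟧ = {d2, d4, d5, d6, d9, d12, d13, d15} ∩ {d1, d3, d4, d7, d9, d11, d12, d13, d14, d15} = {d4, d9, d12, d13, d15}
… ∩ ⟦next to d11⟧ = {d4, d9, d12, d13, d15} ∩ {d3, d5, d6, d10, d11, d12, d14} = {d12}
So ⟦chair that reflected d5 inside d13 next to d11⟧ = {d12}.

{d12}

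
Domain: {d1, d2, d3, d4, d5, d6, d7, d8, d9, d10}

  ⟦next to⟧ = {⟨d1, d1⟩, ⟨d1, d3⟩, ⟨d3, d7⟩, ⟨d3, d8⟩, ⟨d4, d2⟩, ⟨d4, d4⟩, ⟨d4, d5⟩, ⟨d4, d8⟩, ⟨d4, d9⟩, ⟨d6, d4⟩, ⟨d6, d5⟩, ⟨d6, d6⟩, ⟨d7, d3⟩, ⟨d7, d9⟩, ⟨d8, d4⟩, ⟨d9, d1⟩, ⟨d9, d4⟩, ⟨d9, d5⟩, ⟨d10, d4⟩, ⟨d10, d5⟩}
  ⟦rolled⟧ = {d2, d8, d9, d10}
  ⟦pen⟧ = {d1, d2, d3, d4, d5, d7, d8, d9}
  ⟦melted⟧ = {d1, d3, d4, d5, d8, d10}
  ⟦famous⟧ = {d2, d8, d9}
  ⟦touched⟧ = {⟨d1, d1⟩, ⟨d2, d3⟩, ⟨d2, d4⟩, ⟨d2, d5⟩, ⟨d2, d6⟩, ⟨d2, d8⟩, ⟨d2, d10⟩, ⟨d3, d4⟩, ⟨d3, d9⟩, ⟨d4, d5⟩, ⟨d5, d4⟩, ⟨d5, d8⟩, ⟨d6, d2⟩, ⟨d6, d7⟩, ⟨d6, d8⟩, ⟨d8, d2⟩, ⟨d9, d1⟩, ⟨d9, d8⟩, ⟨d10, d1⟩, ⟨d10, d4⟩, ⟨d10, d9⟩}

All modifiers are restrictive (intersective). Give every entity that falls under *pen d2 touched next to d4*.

{d4, d8}

⟦d2 touched⟧ = {x : ⟨d2, x⟩ ∈ ⟦touched⟧} = {d3, d4, d5, d6, d8, d10}
⟦next to d4⟧ = {x : ⟨x, d4⟩ ∈ ⟦next to⟧} = {d4, d6, d8, d9, d10}
⟦pen⟧ = {d1, d2, d3, d4, d5, d7, d8, d9}
… ∩ ⟦d2 touched⟧ = {d1, d2, d3, d4, d5, d7, d8, d9} ∩ {d3, d4, d5, d6, d8, d10} = {d3, d4, d5, d8}
… ∩ ⟦next to d4⟧ = {d3, d4, d5, d8} ∩ {d4, d6, d8, d9, d10} = {d4, d8}
So ⟦pen d2 touched next to d4⟧ = {d4, d8}.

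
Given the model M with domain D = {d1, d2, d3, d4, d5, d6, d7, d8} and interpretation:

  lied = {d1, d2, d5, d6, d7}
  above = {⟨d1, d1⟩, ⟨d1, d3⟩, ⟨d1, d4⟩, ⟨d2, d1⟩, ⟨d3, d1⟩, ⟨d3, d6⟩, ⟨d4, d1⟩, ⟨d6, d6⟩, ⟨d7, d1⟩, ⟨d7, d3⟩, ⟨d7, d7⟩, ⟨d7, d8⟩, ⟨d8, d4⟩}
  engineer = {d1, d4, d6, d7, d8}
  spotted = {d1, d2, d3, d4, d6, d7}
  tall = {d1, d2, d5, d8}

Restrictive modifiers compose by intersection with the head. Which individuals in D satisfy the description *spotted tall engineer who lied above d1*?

{d1}

⟦who lied⟧ = ⟦lied⟧ = {d1, d2, d5, d6, d7}
⟦above d1⟧ = {x : ⟨x, d1⟩ ∈ ⟦above⟧} = {d1, d2, d3, d4, d7}
⟦engineer⟧ = {d1, d4, d6, d7, d8}
… ∩ ⟦who lied⟧ = {d1, d4, d6, d7, d8} ∩ {d1, d2, d5, d6, d7} = {d1, d6, d7}
… ∩ ⟦above d1⟧ = {d1, d6, d7} ∩ {d1, d2, d3, d4, d7} = {d1, d7}
… ∩ ⟦spotted⟧ = {d1, d7} ∩ {d1, d2, d3, d4, d6, d7} = {d1, d7}
… ∩ ⟦tall⟧ = {d1, d7} ∩ {d1, d2, d5, d8} = {d1}
So ⟦spotted tall engineer who lied above d1⟧ = {d1}.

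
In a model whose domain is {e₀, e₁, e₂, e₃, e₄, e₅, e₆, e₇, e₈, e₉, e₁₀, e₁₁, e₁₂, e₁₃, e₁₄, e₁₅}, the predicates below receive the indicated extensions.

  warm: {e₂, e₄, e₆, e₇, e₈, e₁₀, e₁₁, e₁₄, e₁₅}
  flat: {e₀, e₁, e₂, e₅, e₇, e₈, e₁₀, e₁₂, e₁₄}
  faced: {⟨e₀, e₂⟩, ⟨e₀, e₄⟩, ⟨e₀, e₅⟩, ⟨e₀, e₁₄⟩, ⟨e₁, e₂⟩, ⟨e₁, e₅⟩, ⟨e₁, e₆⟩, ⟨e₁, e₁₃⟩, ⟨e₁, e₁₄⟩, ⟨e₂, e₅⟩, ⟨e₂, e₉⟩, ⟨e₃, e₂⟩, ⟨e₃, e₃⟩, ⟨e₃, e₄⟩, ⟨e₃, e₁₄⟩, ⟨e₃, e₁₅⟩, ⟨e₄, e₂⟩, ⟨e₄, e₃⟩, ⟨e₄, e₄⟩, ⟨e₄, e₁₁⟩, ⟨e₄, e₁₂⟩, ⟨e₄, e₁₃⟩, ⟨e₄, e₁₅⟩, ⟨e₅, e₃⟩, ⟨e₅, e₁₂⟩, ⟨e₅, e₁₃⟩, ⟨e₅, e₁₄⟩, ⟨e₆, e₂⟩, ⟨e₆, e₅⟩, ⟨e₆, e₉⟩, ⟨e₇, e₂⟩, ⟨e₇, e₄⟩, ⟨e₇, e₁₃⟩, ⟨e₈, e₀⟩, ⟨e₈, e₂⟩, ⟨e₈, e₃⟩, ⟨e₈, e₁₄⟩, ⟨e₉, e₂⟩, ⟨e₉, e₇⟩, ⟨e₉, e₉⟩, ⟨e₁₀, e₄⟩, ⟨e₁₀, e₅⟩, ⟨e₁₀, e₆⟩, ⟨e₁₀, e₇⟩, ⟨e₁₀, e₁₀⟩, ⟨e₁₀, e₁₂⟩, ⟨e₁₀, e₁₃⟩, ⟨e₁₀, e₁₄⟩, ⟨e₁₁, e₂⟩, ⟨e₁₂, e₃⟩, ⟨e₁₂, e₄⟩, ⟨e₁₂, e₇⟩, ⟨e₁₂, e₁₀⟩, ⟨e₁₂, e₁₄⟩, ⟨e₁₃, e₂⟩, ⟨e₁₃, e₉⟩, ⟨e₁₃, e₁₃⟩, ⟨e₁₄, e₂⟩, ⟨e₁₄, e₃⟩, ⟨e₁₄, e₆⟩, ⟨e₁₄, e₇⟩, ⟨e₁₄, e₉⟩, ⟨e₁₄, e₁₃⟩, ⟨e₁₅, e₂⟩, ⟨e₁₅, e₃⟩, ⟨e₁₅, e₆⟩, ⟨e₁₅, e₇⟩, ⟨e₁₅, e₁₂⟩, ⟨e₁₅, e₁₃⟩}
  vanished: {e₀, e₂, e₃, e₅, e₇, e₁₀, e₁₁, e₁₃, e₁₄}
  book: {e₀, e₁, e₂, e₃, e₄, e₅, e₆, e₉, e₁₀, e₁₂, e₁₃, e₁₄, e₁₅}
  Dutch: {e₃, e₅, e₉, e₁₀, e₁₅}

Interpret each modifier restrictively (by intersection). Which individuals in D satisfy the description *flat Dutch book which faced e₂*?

⟦which faced e₂⟧ = {x : ⟨x, e₂⟩ ∈ ⟦faced⟧} = {e₀, e₁, e₃, e₄, e₆, e₇, e₈, e₉, e₁₁, e₁₃, e₁₄, e₁₅}
⟦book⟧ = {e₀, e₁, e₂, e₃, e₄, e₅, e₆, e₉, e₁₀, e₁₂, e₁₃, e₁₄, e₁₅}
… ∩ ⟦which faced e₂⟧ = {e₀, e₁, e₂, e₃, e₄, e₅, e₆, e₉, e₁₀, e₁₂, e₁₃, e₁₄, e₁₅} ∩ {e₀, e₁, e₃, e₄, e₆, e₇, e₈, e₉, e₁₁, e₁₃, e₁₄, e₁₅} = {e₀, e₁, e₃, e₄, e₆, e₉, e₁₃, e₁₄, e₁₅}
… ∩ ⟦flat⟧ = {e₀, e₁, e₃, e₄, e₆, e₉, e₁₃, e₁₄, e₁₅} ∩ {e₀, e₁, e₂, e₅, e₇, e₈, e₁₀, e₁₂, e₁₄} = {e₀, e₁, e₁₄}
… ∩ ⟦Dutch⟧ = {e₀, e₁, e₁₄} ∩ {e₃, e₅, e₉, e₁₀, e₁₅} = ∅
So ⟦flat Dutch book which faced e₂⟧ = { }.

{ }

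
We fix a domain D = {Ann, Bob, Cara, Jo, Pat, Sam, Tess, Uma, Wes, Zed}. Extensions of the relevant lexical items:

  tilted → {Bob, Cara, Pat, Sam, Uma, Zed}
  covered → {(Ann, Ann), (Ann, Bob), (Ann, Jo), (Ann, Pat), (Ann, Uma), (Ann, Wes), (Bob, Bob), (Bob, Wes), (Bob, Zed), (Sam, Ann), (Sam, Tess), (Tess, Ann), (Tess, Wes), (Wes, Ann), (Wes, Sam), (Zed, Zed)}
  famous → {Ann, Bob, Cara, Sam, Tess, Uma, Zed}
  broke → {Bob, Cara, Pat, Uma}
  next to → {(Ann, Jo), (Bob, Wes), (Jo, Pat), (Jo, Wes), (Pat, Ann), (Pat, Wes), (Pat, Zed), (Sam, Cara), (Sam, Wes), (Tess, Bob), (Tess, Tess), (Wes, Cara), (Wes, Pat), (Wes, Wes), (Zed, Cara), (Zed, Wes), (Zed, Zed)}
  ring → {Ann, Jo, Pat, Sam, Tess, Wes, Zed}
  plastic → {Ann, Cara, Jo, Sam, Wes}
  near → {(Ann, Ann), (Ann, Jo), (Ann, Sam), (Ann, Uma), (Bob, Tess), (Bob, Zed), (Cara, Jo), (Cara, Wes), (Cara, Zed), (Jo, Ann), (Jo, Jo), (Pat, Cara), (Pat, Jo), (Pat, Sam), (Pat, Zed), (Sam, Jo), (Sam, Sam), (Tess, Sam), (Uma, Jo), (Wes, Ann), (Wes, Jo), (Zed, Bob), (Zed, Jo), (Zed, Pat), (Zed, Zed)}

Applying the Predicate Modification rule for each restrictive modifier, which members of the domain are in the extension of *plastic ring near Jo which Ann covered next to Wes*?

{Jo, Wes}

⟦near Jo⟧ = {x : ⟨x, Jo⟩ ∈ ⟦near⟧} = {Ann, Cara, Jo, Pat, Sam, Uma, Wes, Zed}
⟦which Ann covered⟧ = {x : ⟨Ann, x⟩ ∈ ⟦covered⟧} = {Ann, Bob, Jo, Pat, Uma, Wes}
⟦next to Wes⟧ = {x : ⟨x, Wes⟩ ∈ ⟦next to⟧} = {Bob, Jo, Pat, Sam, Wes, Zed}
⟦ring⟧ = {Ann, Jo, Pat, Sam, Tess, Wes, Zed}
… ∩ ⟦near Jo⟧ = {Ann, Jo, Pat, Sam, Tess, Wes, Zed} ∩ {Ann, Cara, Jo, Pat, Sam, Uma, Wes, Zed} = {Ann, Jo, Pat, Sam, Wes, Zed}
… ∩ ⟦which Ann covered⟧ = {Ann, Jo, Pat, Sam, Wes, Zed} ∩ {Ann, Bob, Jo, Pat, Uma, Wes} = {Ann, Jo, Pat, Wes}
… ∩ ⟦next to Wes⟧ = {Ann, Jo, Pat, Wes} ∩ {Bob, Jo, Pat, Sam, Wes, Zed} = {Jo, Pat, Wes}
… ∩ ⟦plastic⟧ = {Jo, Pat, Wes} ∩ {Ann, Cara, Jo, Sam, Wes} = {Jo, Wes}
So ⟦plastic ring near Jo which Ann covered next to Wes⟧ = {Jo, Wes}.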